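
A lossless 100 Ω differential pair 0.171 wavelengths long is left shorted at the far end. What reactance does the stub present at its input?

βl = 2π × 0.171 = 61.6°
tan(βl) = 1.85
For a shorted stub, Z_in = jZ_0·tan(βl)

X_in ≈ 185 Ω (inductive)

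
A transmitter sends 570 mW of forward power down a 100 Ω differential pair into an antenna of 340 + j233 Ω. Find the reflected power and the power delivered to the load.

|Γ| = |(240 + j233)/(440 + j233)| = 0.672
|Γ|² = 0.451
P_refl = |Γ|²·P_inc = 257 mW, P_del = (1 − |Γ|²)·P_inc = 313 mW

P_reflected ≈ 257 mW; P_delivered ≈ 313 mW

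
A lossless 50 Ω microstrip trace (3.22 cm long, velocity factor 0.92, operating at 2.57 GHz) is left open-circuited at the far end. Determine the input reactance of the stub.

λ = v/f = 0.92·c / 2.57 GHz = 0.107 m
βl = 2π·l/λ = 2π × 0.3 = 108°
tan(βl) = -3.09
For an open-circuited stub, Z_in = −jZ_0·cot(βl) = −jZ_0/tan(βl)

X_in ≈ 16.2 Ω (inductive)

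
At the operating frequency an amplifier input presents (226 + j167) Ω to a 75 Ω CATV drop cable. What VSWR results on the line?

Γ = (Z_L − Z_0)/(Z_L + Z_0) = (151 + j167)/(301 + j167)
|Γ| = 225/344 = 0.654
VSWR = (1 + |Γ|)/(1 − |Γ|) = 1.65/0.346

VSWR ≈ 4.78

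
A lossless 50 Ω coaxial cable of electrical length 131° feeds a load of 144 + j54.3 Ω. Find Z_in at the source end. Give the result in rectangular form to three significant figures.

Z_in ≈ 20.9 + j29.3 Ω

tan(βl) = tan(131°) = -1.15
Z_in = Z_0·(Z_L + jZ_0·tanβl)/(Z_0 + jZ_L·tanβl)
     = 50·(144 − j3.22)/(112 − j166)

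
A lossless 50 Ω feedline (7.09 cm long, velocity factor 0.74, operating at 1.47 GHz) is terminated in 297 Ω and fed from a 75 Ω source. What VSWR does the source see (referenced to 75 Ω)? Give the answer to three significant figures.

VSWR ≈ 4.15

λ = v/f = 0.74·c / 1.47 GHz = 0.151 m
βl = 2π·l/λ = 2π × 0.469 = 169°
tan(βl) = -0.194
Z_in = Z_0·(Z_L + jZ_0·tanβl)/(Z_0 + jZ_L·tanβl) = 132 + j143 Ω
Γ_s = (Z_in − Z_s)/(Z_in + Z_s) = (57.2 + j143)/(207 + j143), |Γ_s| = 0.611
VSWR = (1 + |Γ_s|)/(1 − |Γ_s|)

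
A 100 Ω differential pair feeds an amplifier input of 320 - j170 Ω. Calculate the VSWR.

VSWR ≈ 4.18

Γ = (Z_L − Z_0)/(Z_L + Z_0) = (220 − j170)/(420 − j170)
|Γ| = 278/453 = 0.614
VSWR = (1 + |Γ|)/(1 − |Γ|) = 1.61/0.386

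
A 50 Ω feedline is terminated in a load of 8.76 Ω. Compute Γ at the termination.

Γ = -0.702

Γ = (Z_L − Z_0)/(Z_L + Z_0) = (8.76 − 50)/(8.76 + 50) = -41.24/58.76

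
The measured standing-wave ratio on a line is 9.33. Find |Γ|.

|Γ| ≈ 0.806

|Γ| = (S − 1)/(S + 1) = (9.33 − 1)/(9.33 + 1) = 8.33/10.3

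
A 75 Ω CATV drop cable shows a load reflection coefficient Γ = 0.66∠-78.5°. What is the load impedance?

Z_L = Z_0·(1 + Γ)/(1 − Γ) = 75·(1.13 − j0.647)/(0.868 + j0.647)

Z_L ≈ 36.1 − j82.7 Ω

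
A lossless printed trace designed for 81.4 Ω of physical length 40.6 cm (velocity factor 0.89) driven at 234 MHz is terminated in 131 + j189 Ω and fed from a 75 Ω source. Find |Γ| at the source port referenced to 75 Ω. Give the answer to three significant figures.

|Γ| ≈ 0.671

λ = v/f = 0.89·c / 234 MHz = 1.14 m
βl = 2π·l/λ = 2π × 0.356 = 128°
tan(βl) = -1.28
Z_in = Z_0·(Z_L + jZ_0·tanβl)/(Z_0 + jZ_L·tanβl) = 17.3 + j30.5 Ω
Γ_s = (Z_in − Z_s)/(Z_in + Z_s) = (-57.7 + j30.5)/(92.3 + j30.5), |Γ_s| = 0.671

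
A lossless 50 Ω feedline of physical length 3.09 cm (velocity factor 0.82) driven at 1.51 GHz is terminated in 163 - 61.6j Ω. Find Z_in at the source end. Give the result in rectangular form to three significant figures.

Z_in ≈ 14.2 − j12.8 Ω

λ = v/f = 0.82·c / 1.51 GHz = 0.163 m
βl = 2π·l/λ = 2π × 0.19 = 68.3°
tan(βl) = tan(68.3°) = 2.51
Z_in = Z_0·(Z_L + jZ_0·tanβl)/(Z_0 + jZ_L·tanβl)
     = 50·(163 + j63.9)/(205 + j409)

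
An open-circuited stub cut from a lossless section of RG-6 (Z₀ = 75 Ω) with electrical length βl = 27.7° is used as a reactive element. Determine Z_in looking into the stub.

Z_in ≈ −j143 Ω

tan(βl) = 0.525
For an open-circuited stub, Z_in = −jZ_0·cot(βl) = −jZ_0/tan(βl)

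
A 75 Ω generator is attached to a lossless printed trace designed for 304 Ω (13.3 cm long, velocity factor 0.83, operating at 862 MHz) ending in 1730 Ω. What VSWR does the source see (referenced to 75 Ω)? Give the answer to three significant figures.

λ = v/f = 0.83·c / 862 MHz = 0.289 m
βl = 2π·l/λ = 2π × 0.46 = 166°
tan(βl) = -0.254
Z_in = Z_0·(Z_L + jZ_0·tanβl)/(Z_0 + jZ_L·tanβl) = 596 + j785 Ω
Γ_s = (Z_in − Z_s)/(Z_in + Z_s) = (521 + j785)/(671 + j785), |Γ_s| = 0.912
VSWR = (1 + |Γ_s|)/(1 − |Γ_s|)

VSWR ≈ 21.8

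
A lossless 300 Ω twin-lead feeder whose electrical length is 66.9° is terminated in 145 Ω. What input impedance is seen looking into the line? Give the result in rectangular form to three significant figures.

Z_in ≈ 412 + j236 Ω

tan(βl) = tan(66.9°) = 2.34
Z_in = Z_0·(Z_L + jZ_0·tanβl)/(Z_0 + jZ_L·tanβl)
     = 300·(145 + j703)/(300 + j340)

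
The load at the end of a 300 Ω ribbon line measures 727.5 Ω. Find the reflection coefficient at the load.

Γ = (Z_L − Z_0)/(Z_L + Z_0) = (727.5 − 300)/(727.5 + 300) = 427.5/1028

Γ = 0.416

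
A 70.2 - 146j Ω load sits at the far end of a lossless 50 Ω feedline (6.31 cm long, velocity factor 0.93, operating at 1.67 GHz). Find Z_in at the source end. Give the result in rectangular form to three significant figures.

Z_in ≈ 26.3 + j87 Ω

λ = v/f = 0.93·c / 1.67 GHz = 0.167 m
βl = 2π·l/λ = 2π × 0.378 = 136°
tan(βl) = tan(136°) = -0.967
Z_in = Z_0·(Z_L + jZ_0·tanβl)/(Z_0 + jZ_L·tanβl)
     = 50·(70.2 − j194)/(-91.1 − j67.9)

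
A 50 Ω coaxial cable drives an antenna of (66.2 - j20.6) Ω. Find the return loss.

RL ≈ 13.1 dB

Γ = (16.2 − j20.6)/(116.2 − j20.6), |Γ| = 0.222
RL = −20·log₁₀|Γ| = −20·log₁₀(0.222)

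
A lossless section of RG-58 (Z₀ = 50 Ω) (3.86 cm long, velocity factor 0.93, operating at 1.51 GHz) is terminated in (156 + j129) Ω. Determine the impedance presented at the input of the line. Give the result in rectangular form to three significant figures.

λ = v/f = 0.93·c / 1.51 GHz = 0.185 m
βl = 2π·l/λ = 2π × 0.209 = 75.2°
tan(βl) = tan(75.2°) = 3.79
Z_in = Z_0·(Z_L + jZ_0·tanβl)/(Z_0 + jZ_L·tanβl)
     = 50·(156 + j318)/(-439 + j591)

Z_in ≈ 11.1 − j21.4 Ω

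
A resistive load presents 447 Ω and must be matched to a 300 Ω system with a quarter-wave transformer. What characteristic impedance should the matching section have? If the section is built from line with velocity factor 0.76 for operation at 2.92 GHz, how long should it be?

Z_qwt ≈ 366 Ω; length ≈ 1.95 cm

Z_qwt = √(Z_0·R_L) = √(300 × 447) = √134100
λ = 0.76·c/f = 0.0781 m, so l = λ/4 = 0.0195 m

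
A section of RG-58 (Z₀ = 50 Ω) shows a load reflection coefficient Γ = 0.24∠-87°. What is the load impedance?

Z_L ≈ 45.6 − j23.2 Ω

Z_L = Z_0·(1 + Γ)/(1 − Γ) = 50·(1.01 − j0.24)/(0.987 + j0.24)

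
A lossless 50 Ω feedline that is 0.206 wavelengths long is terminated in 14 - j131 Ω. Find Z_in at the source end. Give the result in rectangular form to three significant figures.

Z_in ≈ 1.78 + j4.25 Ω

βl = 2π × 0.206 = 74.2°
tan(βl) = tan(74.2°) = 3.52
Z_in = Z_0·(Z_L + jZ_0·tanβl)/(Z_0 + jZ_L·tanβl)
     = 50·(14 + j45.2)/(512 + j49.3)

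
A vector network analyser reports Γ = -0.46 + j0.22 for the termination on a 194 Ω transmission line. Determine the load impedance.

Z_L = Z_0·(1 + Γ)/(1 − Γ) = 194·(0.54 + j0.22)/(1.46 − j0.22)

Z_L ≈ 65.9 + j39.2 Ω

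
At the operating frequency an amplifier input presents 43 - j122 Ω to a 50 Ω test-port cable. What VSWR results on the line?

Γ = (Z_L − Z_0)/(Z_L + Z_0) = (-7 − j122)/(93 − j122)
|Γ| = 122/153 = 0.797
VSWR = (1 + |Γ|)/(1 − |Γ|) = 1.8/0.203

VSWR ≈ 8.83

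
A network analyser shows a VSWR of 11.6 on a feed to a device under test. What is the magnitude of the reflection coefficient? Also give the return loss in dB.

|Γ| ≈ 0.841; return loss ≈ 1.5 dB

|Γ| = (S − 1)/(S + 1) = (11.6 − 1)/(11.6 + 1) = 10.6/12.6
RL = −20·log₁₀|Γ| = −20·log₁₀(0.841)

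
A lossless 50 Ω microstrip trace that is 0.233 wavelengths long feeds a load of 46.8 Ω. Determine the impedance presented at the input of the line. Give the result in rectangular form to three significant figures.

βl = 2π × 0.233 = 83.9°
tan(βl) = tan(83.9°) = 9.33
Z_in = Z_0·(Z_L + jZ_0·tanβl)/(Z_0 + jZ_L·tanβl)
     = 50·(46.8 + j466)/(50 + j436)

Z_in ≈ 53.3 + j0.748 Ω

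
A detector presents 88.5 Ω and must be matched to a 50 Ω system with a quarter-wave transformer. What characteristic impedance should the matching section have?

Z_qwt ≈ 66.5 Ω

Z_qwt = √(Z_0·R_L) = √(50 × 88.5) = √4425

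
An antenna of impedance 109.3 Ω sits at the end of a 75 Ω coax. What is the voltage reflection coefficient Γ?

Γ = 0.186

Γ = (Z_L − Z_0)/(Z_L + Z_0) = (109.3 − 75)/(109.3 + 75) = 34.3/184.3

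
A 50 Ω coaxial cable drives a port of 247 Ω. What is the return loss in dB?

Γ = (247 − 50)/(247 + 50) = 0.663
RL = −20·log₁₀|Γ| = −20·log₁₀(0.663)

RL ≈ 3.57 dB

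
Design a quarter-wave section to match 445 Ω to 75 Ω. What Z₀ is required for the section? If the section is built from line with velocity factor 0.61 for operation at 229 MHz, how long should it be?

Z_qwt ≈ 183 Ω; length ≈ 20 cm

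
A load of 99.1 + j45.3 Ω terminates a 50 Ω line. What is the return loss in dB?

Γ = (49.1 + j45.3)/(149.1 + j45.3), |Γ| = 0.429
RL = −20·log₁₀|Γ| = −20·log₁₀(0.429)

RL ≈ 7.36 dB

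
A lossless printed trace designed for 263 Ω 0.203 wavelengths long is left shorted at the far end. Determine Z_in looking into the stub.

Z_in ≈ +j865 Ω

βl = 2π × 0.203 = 73.1°
tan(βl) = 3.29
For a shorted stub, Z_in = jZ_0·tan(βl)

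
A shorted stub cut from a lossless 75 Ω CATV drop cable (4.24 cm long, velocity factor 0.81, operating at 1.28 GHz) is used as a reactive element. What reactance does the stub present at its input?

λ = v/f = 0.81·c / 1.28 GHz = 0.19 m
βl = 2π·l/λ = 2π × 0.223 = 80.4°
tan(βl) = 5.91
For a shorted stub, Z_in = jZ_0·tan(βl)

X_in ≈ 444 Ω (inductive)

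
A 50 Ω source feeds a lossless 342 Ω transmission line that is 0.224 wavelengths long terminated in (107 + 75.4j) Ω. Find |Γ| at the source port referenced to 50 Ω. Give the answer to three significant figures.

|Γ| ≈ 0.916

βl = 2π × 0.224 = 80.6°
tan(βl) = 6.07
Z_in = Z_0·(Z_L + jZ_0·tanβl)/(Z_0 + jZ_L·tanβl) = 1090 − j250 Ω
Γ_s = (Z_in − Z_s)/(Z_in + Z_s) = (1040 − j250)/(1140 − j250), |Γ_s| = 0.916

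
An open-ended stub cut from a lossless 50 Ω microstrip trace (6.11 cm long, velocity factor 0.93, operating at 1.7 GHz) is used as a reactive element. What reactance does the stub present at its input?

λ = v/f = 0.93·c / 1.7 GHz = 0.164 m
βl = 2π·l/λ = 2π × 0.372 = 134°
tan(βl) = -1.03
For an open-ended stub, Z_in = −jZ_0·cot(βl) = −jZ_0/tan(βl)

X_in ≈ 48.3 Ω (inductive)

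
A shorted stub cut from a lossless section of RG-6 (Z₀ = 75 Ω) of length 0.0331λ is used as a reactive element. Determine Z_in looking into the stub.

βl = 2π × 0.0331 = 11.9°
tan(βl) = 0.211
For a shorted stub, Z_in = jZ_0·tan(βl)

Z_in ≈ +j15.8 Ω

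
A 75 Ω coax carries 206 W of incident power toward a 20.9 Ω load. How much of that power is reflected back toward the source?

P_reflected ≈ 65.6 W

Γ = (20.9 − 75)/(20.9 + 75) = -0.564
|Γ|² = 0.318
P_refl = |Γ|²·P_inc = 65.6 W, P_del = (1 − |Γ|²)·P_inc = 140 W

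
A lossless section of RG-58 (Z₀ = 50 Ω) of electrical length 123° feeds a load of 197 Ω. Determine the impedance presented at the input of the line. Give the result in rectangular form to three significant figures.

Z_in ≈ 17.6 + j29.6 Ω

tan(βl) = tan(123°) = -1.54
Z_in = Z_0·(Z_L + jZ_0·tanβl)/(Z_0 + jZ_L·tanβl)
     = 50·(197 − j77)/(50 − j303)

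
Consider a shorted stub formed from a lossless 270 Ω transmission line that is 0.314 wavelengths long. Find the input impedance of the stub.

Z_in ≈ −j635 Ω

βl = 2π × 0.314 = 113°
tan(βl) = -2.35
For a shorted stub, Z_in = jZ_0·tan(βl)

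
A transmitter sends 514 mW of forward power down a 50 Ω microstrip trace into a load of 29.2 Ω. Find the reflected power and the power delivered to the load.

Γ = (29.2 − 50)/(29.2 + 50) = -0.263
|Γ|² = 0.069
P_refl = |Γ|²·P_inc = 35.5 mW, P_del = (1 − |Γ|²)·P_inc = 479 mW

P_reflected ≈ 35.5 mW; P_delivered ≈ 479 mW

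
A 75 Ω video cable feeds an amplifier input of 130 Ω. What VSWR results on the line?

VSWR ≈ 1.73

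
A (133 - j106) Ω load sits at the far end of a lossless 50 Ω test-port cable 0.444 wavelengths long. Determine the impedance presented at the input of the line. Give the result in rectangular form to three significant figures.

βl = 2π × 0.444 = 160°
tan(βl) = tan(160°) = -0.367
Z_in = Z_0·(Z_L + jZ_0·tanβl)/(Z_0 + jZ_L·tanβl)
     = 50·(133 − j124)/(11.1 − j48.8)

Z_in ≈ 150 + j102 Ω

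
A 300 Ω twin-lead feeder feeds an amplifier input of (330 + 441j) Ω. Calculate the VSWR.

Γ = (Z_L − Z_0)/(Z_L + Z_0) = (30 + j441)/(630 + j441)
|Γ| = 442/769 = 0.575
VSWR = (1 + |Γ|)/(1 − |Γ|) = 1.57/0.425

VSWR ≈ 3.7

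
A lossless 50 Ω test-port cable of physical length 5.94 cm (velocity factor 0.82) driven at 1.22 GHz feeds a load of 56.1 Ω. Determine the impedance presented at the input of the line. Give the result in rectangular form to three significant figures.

λ = v/f = 0.82·c / 1.22 GHz = 0.202 m
βl = 2π·l/λ = 2π × 0.295 = 106°
tan(βl) = tan(106°) = -3.48
Z_in = Z_0·(Z_L + jZ_0·tanβl)/(Z_0 + jZ_L·tanβl)
     = 50·(56.1 − j174)/(50 − j195)

Z_in ≈ 45.3 + j2.78 Ω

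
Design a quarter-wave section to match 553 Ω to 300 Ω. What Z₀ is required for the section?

Z_qwt = √(Z_0·R_L) = √(300 × 553) = √165900

Z_qwt ≈ 407 Ω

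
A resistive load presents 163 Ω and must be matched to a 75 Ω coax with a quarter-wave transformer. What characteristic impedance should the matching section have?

Z_qwt ≈ 111 Ω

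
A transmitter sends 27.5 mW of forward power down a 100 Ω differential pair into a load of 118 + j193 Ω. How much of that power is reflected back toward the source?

|Γ| = |(18 + j193)/(218 + j193)| = 0.666
|Γ|² = 0.443
P_refl = |Γ|²·P_inc = 12.2 mW, P_del = (1 − |Γ|²)·P_inc = 15.3 mW

P_reflected ≈ 12.2 mW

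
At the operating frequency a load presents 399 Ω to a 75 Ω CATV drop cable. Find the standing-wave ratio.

For a purely resistive load, VSWR = R_L/Z_0 or Z_0/R_L (whichever > 1) = 399/75

VSWR ≈ 5.32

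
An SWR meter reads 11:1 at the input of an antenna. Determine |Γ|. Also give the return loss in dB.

|Γ| = (S − 1)/(S + 1) = (11 − 1)/(11 + 1) = 10/12
RL = −20·log₁₀|Γ| = −20·log₁₀(0.833)

|Γ| ≈ 0.833; return loss ≈ 1.58 dB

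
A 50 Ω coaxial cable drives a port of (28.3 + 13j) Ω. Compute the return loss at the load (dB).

Γ = (-21.7 + j13)/(78.3 + j13), |Γ| = 0.319
RL = −20·log₁₀|Γ| = −20·log₁₀(0.319)

RL ≈ 9.93 dB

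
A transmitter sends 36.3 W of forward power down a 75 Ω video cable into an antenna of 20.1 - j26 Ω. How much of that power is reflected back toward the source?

|Γ| = |(-54.9 − j26)/(95.1 − j26)| = 0.616
|Γ|² = 0.38
P_refl = |Γ|²·P_inc = 13.8 W, P_del = (1 − |Γ|²)·P_inc = 22.5 W

P_reflected ≈ 13.8 W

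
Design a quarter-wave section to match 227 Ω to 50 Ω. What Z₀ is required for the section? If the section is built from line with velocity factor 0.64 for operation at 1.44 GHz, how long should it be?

Z_qwt = √(Z_0·R_L) = √(50 × 227) = √11350
λ = 0.64·c/f = 0.133 m, so l = λ/4 = 0.0333 m

Z_qwt ≈ 107 Ω; length ≈ 3.33 cm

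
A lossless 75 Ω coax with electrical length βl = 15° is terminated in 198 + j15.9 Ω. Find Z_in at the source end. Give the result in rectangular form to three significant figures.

tan(βl) = tan(15°) = 0.268
Z_in = Z_0·(Z_L + jZ_0·tanβl)/(Z_0 + jZ_L·tanβl)
     = 75·(198 + j36)/(70.7 + j53.1)

Z_in ≈ 153 − j76.3 Ω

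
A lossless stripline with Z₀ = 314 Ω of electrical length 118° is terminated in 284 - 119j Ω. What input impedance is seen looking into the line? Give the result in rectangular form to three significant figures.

Z_in ≈ 433 + j93.8 Ω

tan(βl) = tan(118°) = -1.88
Z_in = Z_0·(Z_L + jZ_0·tanβl)/(Z_0 + jZ_L·tanβl)
     = 314·(284 − j710)/(90.2 − j534)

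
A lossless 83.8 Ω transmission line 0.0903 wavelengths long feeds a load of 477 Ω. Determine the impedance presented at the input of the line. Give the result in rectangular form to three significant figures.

βl = 2π × 0.0903 = 32.5°
tan(βl) = tan(32.5°) = 0.637
Z_in = Z_0·(Z_L + jZ_0·tanβl)/(Z_0 + jZ_L·tanβl)
     = 83.8·(477 + j53.4)/(83.8 + j304)

Z_in ≈ 47.4 − j118 Ω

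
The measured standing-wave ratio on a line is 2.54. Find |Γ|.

|Γ| ≈ 0.435

|Γ| = (S − 1)/(S + 1) = (2.54 − 1)/(2.54 + 1) = 1.54/3.54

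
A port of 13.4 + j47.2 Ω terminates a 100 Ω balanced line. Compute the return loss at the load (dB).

Γ = (-86.6 + j47.2)/(113.4 + j47.2), |Γ| = 0.803
RL = −20·log₁₀|Γ| = −20·log₁₀(0.803)

RL ≈ 1.91 dB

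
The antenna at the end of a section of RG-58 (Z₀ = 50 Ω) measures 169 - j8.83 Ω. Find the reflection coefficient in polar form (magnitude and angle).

Γ = (Z_L − Z_0)/(Z_L + Z_0) = (119 − j8.83)/(219 − j8.83)
|Γ| = 119/219 = 0.544

Γ ≈ 0.544 ∠ -1.93°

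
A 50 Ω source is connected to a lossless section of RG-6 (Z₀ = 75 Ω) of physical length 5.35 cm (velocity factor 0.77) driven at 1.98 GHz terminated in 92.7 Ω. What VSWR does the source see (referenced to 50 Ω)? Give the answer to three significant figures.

λ = v/f = 0.77·c / 1.98 GHz = 0.117 m
βl = 2π·l/λ = 2π × 0.459 = 165°
tan(βl) = -0.266
Z_in = Z_0·(Z_L + jZ_0·tanβl)/(Z_0 + jZ_L·tanβl) = 89.6 + j9.51 Ω
Γ_s = (Z_in − Z_s)/(Z_in + Z_s) = (39.6 + j9.51)/(140 + j9.51), |Γ_s| = 0.291
VSWR = (1 + |Γ_s|)/(1 − |Γ_s|)

VSWR ≈ 1.82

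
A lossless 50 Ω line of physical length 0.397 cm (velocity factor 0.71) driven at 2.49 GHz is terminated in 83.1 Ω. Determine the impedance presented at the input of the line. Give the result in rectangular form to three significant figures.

Z_in ≈ 72.5 − j21.2 Ω

λ = v/f = 0.71·c / 2.49 GHz = 0.0855 m
βl = 2π·l/λ = 2π × 0.0464 = 16.7°
tan(βl) = tan(16.7°) = 0.3
Z_in = Z_0·(Z_L + jZ_0·tanβl)/(Z_0 + jZ_L·tanβl)
     = 50·(83.1 + j15)/(50 + j24.9)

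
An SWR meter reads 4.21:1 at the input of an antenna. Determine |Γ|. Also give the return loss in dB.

|Γ| ≈ 0.616; return loss ≈ 4.21 dB

|Γ| = (S − 1)/(S + 1) = (4.21 − 1)/(4.21 + 1) = 3.21/5.21
RL = −20·log₁₀|Γ| = −20·log₁₀(0.616)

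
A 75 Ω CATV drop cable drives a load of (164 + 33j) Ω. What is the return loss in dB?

Γ = (89 + j33)/(239 + j33), |Γ| = 0.393
RL = −20·log₁₀|Γ| = −20·log₁₀(0.393)

RL ≈ 8.1 dB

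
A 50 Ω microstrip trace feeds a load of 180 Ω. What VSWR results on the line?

VSWR ≈ 3.6

For a purely resistive load, VSWR = R_L/Z_0 or Z_0/R_L (whichever > 1) = 180/50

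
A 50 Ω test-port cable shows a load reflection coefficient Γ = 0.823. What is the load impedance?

Z_L = Z_0·(1 + Γ)/(1 − Γ) = 50·(1.82)/(0.177)

Z_L ≈ 515 Ω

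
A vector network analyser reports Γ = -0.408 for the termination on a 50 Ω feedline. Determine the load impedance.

Z_L ≈ 21 Ω

Z_L = Z_0·(1 + Γ)/(1 − Γ) = 50·(0.592)/(1.41)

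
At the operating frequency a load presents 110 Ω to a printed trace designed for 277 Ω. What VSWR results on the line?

VSWR ≈ 2.52

Γ = (110 − 277)/(110 + 277) = -0.432
VSWR = (1 + 0.432)/(1 − 0.432)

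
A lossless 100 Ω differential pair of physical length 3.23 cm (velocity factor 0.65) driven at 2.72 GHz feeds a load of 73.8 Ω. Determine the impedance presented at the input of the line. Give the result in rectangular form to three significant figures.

λ = v/f = 0.65·c / 2.72 GHz = 0.0717 m
βl = 2π·l/λ = 2π × 0.451 = 162°
tan(βl) = tan(162°) = -0.321
Z_in = Z_0·(Z_L + jZ_0·tanβl)/(Z_0 + jZ_L·tanβl)
     = 100·(73.8 − j32.1)/(100 − j23.7)

Z_in ≈ 77.1 − j13.8 Ω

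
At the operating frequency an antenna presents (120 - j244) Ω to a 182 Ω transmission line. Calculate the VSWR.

Γ = (Z_L − Z_0)/(Z_L + Z_0) = (-62 − j244)/(302 − j244)
|Γ| = 252/388 = 0.648
VSWR = (1 + |Γ|)/(1 − |Γ|) = 1.65/0.352

VSWR ≈ 4.69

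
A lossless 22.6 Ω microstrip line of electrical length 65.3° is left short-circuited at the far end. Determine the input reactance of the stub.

tan(βl) = 2.17
For a short-circuited stub, Z_in = jZ_0·tan(βl)

X_in ≈ 49.1 Ω (inductive)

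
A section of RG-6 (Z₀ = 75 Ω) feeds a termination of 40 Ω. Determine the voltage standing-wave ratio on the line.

VSWR ≈ 1.88

For a purely resistive load, VSWR = R_L/Z_0 or Z_0/R_L (whichever > 1) = 75/40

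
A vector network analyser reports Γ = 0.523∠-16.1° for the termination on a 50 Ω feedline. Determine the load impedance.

Z_L ≈ 135 − j54 Ω

Z_L = Z_0·(1 + Γ)/(1 − Γ) = 50·(1.5 − j0.145)/(0.498 + j0.145)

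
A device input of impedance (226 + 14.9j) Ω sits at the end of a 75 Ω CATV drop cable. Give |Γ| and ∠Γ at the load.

Γ ≈ 0.503 ∠ 2.8°

Γ = (Z_L − Z_0)/(Z_L + Z_0) = (151 + j14.9)/(301 + j14.9)
|Γ| = 152/301 = 0.503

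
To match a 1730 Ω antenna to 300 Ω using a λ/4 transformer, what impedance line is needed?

Z_qwt ≈ 720 Ω

Z_qwt = √(Z_0·R_L) = √(300 × 1730) = √519000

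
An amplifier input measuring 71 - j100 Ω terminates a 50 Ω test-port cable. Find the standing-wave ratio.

VSWR ≈ 4.73

Γ = (Z_L − Z_0)/(Z_L + Z_0) = (21 − j100)/(121 − j100)
|Γ| = 102/157 = 0.651
VSWR = (1 + |Γ|)/(1 − |Γ|) = 1.65/0.349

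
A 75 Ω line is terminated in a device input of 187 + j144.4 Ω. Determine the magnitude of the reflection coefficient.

Γ = (Z_L − Z_0)/(Z_L + Z_0) = (112 + j144.4)/(262 + j144.4)
|Γ| = 183/299

|Γ| ≈ 0.611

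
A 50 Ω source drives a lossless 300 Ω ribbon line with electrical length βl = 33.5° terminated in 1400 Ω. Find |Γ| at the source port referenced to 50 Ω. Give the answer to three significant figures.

tan(βl) = 0.662
Z_in = Z_0·(Z_L + jZ_0·tanβl)/(Z_0 + jZ_L·tanβl) = 191 − j391 Ω
Γ_s = (Z_in − Z_s)/(Z_in + Z_s) = (141 − j391)/(241 − j391), |Γ_s| = 0.905

|Γ| ≈ 0.905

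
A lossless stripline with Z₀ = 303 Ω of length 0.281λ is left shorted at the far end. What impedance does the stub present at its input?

βl = 2π × 0.281 = 101°
tan(βl) = -5.07
For a shorted stub, Z_in = jZ_0·tan(βl)

Z_in ≈ −j1540 Ω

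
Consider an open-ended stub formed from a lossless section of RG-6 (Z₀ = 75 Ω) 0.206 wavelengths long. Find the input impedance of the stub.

βl = 2π × 0.206 = 74.2°
tan(βl) = 3.52
For an open-ended stub, Z_in = −jZ_0·cot(βl) = −jZ_0/tan(βl)

Z_in ≈ −j21.3 Ω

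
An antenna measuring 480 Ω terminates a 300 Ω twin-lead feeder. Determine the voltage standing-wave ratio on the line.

VSWR ≈ 1.6

For a purely resistive load, VSWR = R_L/Z_0 or Z_0/R_L (whichever > 1) = 480/300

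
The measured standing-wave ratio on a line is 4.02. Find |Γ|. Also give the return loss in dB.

|Γ| ≈ 0.602; return loss ≈ 4.41 dB

|Γ| = (S − 1)/(S + 1) = (4.02 − 1)/(4.02 + 1) = 3.02/5.02
RL = −20·log₁₀|Γ| = −20·log₁₀(0.602)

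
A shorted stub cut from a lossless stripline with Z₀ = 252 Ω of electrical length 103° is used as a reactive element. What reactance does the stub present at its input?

X_in ≈ -1090 Ω (capacitive)

tan(βl) = -4.33
For a shorted stub, Z_in = jZ_0·tan(βl)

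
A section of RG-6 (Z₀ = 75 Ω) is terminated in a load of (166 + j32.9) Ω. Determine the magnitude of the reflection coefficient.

Γ = (Z_L − Z_0)/(Z_L + Z_0) = (91 + j32.9)/(241 + j32.9)
|Γ| = 96.8/243

|Γ| ≈ 0.398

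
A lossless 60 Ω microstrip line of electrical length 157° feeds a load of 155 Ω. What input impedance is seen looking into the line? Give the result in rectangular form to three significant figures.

tan(βl) = tan(157°) = -0.424
Z_in = Z_0·(Z_L + jZ_0·tanβl)/(Z_0 + jZ_L·tanβl)
     = 60·(155 − j25.5)/(60 − j65.8)

Z_in ≈ 83.1 + j65.6 Ω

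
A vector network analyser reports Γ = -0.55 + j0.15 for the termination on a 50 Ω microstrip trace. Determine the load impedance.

Z_L = Z_0·(1 + Γ)/(1 − Γ) = 50·(0.45 + j0.15)/(1.55 − j0.15)

Z_L ≈ 13.9 + j6.19 Ω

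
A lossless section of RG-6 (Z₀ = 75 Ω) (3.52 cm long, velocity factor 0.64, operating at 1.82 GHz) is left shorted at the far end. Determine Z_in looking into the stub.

Z_in ≈ −j129 Ω

λ = v/f = 0.64·c / 1.82 GHz = 0.105 m
βl = 2π·l/λ = 2π × 0.334 = 120°
tan(βl) = -1.72
For a shorted stub, Z_in = jZ_0·tan(βl)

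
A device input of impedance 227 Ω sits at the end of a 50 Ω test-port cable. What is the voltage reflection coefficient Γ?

Γ = 0.639

Γ = (Z_L − Z_0)/(Z_L + Z_0) = (227 − 50)/(227 + 50) = 177/277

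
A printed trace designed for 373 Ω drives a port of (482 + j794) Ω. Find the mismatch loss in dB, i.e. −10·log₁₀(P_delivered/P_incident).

Γ = (109 + j794)/(855 + j794), |Γ| = 0.687
|Γ|² = 0.472, so P_del/P_inc = 1 − |Γ|² = 0.528
ML = −10·log₁₀(1 − |Γ|²)

mismatch loss ≈ 2.77 dB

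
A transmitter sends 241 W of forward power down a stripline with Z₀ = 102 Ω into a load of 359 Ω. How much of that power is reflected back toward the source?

P_reflected ≈ 74.9 W

Γ = (359 − 102)/(359 + 102) = 0.557
|Γ|² = 0.311
P_refl = |Γ|²·P_inc = 74.9 W, P_del = (1 − |Γ|²)·P_inc = 166 W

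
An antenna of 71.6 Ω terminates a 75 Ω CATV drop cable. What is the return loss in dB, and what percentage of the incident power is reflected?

Γ = (71.6 − 75)/(71.6 + 75) = -0.0232
RL = −20·log₁₀(0.0232) = 32.7 dB
P_refl/P_inc = |Γ|² = 0.000538

RL ≈ 32.7 dB; 0.0538% of incident power reflected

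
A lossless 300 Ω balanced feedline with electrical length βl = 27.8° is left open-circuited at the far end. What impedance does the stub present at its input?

tan(βl) = 0.527
For an open-circuited stub, Z_in = −jZ_0·cot(βl) = −jZ_0/tan(βl)

Z_in ≈ −j569 Ω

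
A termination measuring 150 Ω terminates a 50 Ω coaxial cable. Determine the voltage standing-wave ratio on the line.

For a purely resistive load, VSWR = R_L/Z_0 or Z_0/R_L (whichever > 1) = 150/50

VSWR ≈ 3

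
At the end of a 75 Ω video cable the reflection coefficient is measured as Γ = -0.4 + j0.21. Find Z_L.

Z_L = Z_0·(1 + Γ)/(1 − Γ) = 75·(0.6 + j0.21)/(1.4 − j0.21)

Z_L ≈ 29.8 + j15.7 Ω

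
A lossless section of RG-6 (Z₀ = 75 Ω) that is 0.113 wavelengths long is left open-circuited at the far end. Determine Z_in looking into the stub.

Z_in ≈ −j87.3 Ω

βl = 2π × 0.113 = 40.7°
tan(βl) = 0.86
For an open-circuited stub, Z_in = −jZ_0·cot(βl) = −jZ_0/tan(βl)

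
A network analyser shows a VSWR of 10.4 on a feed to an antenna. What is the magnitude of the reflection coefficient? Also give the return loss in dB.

|Γ| = (S − 1)/(S + 1) = (10.4 − 1)/(10.4 + 1) = 9.4/11.4
RL = −20·log₁₀|Γ| = −20·log₁₀(0.825)

|Γ| ≈ 0.825; return loss ≈ 1.68 dB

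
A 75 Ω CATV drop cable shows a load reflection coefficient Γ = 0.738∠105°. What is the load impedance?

Z_L = Z_0·(1 + Γ)/(1 − Γ) = 75·(0.809 + j0.713)/(1.19 − j0.713)

Z_L ≈ 17.7 + j55.5 Ω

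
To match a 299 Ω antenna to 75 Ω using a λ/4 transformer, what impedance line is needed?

Z_qwt = √(Z_0·R_L) = √(75 × 299) = √22420

Z_qwt ≈ 150 Ω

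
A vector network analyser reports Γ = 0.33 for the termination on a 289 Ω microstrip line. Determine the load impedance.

Z_L = Z_0·(1 + Γ)/(1 − Γ) = 289·(1.33)/(0.67)

Z_L ≈ 574 Ω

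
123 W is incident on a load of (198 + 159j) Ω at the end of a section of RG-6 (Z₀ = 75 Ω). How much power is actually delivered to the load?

|Γ| = |(123 + j159)/(273 + j159)| = 0.636
|Γ|² = 0.405
P_refl = |Γ|²·P_inc = 49.8 W, P_del = (1 − |Γ|²)·P_inc = 73.2 W

P_delivered ≈ 73.2 W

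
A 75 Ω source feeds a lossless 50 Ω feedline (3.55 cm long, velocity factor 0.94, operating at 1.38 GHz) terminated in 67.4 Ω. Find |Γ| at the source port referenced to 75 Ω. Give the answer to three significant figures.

|Γ| ≈ 0.305

λ = v/f = 0.94·c / 1.38 GHz = 0.204 m
βl = 2π·l/λ = 2π × 0.174 = 62.5°
tan(βl) = 1.92
Z_in = Z_0·(Z_L + jZ_0·tanβl)/(Z_0 + jZ_L·tanβl) = 41 − j10.2 Ω
Γ_s = (Z_in − Z_s)/(Z_in + Z_s) = (-34 − j10.2)/(116 − j10.2), |Γ_s| = 0.305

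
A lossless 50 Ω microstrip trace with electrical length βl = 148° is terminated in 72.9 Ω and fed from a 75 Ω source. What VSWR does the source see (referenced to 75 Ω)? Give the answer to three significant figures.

tan(βl) = -0.625
Z_in = Z_0·(Z_L + jZ_0·tanβl)/(Z_0 + jZ_L·tanβl) = 55.4 + j19.2 Ω
Γ_s = (Z_in − Z_s)/(Z_in + Z_s) = (-19.6 + j19.2)/(130 + j19.2), |Γ_s| = 0.208
VSWR = (1 + |Γ_s|)/(1 − |Γ_s|)

VSWR ≈ 1.53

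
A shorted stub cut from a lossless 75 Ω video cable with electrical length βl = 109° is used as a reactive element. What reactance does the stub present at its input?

X_in ≈ -218 Ω (capacitive)

tan(βl) = -2.9
For a shorted stub, Z_in = jZ_0·tan(βl)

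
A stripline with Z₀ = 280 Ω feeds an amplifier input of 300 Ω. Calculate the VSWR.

Γ = (300 − 280)/(300 + 280) = 0.0345
VSWR = (1 + 0.0345)/(1 − 0.0345)

VSWR ≈ 1.07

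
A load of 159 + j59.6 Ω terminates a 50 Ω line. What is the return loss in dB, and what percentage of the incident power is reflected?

RL ≈ 4.86 dB; 32.7% of incident power reflected

Γ = (109 + j59.6)/(209 + j59.6), |Γ| = 0.572
RL = −20·log₁₀(0.572) = 4.86 dB
P_refl/P_inc = |Γ|² = 0.327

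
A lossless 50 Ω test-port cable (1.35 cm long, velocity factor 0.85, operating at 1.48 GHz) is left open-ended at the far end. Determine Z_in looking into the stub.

λ = v/f = 0.85·c / 1.48 GHz = 0.172 m
βl = 2π·l/λ = 2π × 0.0784 = 28.2°
tan(βl) = 0.536
For an open-ended stub, Z_in = −jZ_0·cot(βl) = −jZ_0/tan(βl)

Z_in ≈ −j93.2 Ω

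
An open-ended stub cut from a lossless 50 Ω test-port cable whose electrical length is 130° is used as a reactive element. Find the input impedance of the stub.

Z_in ≈ +j42 Ω

tan(βl) = -1.19
For an open-ended stub, Z_in = −jZ_0·cot(βl) = −jZ_0/tan(βl)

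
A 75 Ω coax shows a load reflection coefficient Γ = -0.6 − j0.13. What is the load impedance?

Z_L ≈ 18.1 − j7.57 Ω

Z_L = Z_0·(1 + Γ)/(1 − Γ) = 75·(0.4 − j0.13)/(1.6 + j0.13)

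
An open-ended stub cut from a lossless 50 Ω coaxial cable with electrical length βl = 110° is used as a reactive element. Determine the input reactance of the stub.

tan(βl) = -2.75
For an open-ended stub, Z_in = −jZ_0·cot(βl) = −jZ_0/tan(βl)

X_in ≈ 18.2 Ω (inductive)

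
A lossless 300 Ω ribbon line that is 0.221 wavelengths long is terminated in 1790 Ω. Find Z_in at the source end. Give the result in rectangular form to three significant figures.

βl = 2π × 0.221 = 79.6°
tan(βl) = tan(79.6°) = 5.43
Z_in = Z_0·(Z_L + jZ_0·tanβl)/(Z_0 + jZ_L·tanβl)
     = 300·(1790 + j1630)/(300 + j9710)

Z_in ≈ 51.9 − j53.7 Ω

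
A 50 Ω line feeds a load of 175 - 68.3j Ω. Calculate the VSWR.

Γ = (Z_L − Z_0)/(Z_L + Z_0) = (125 − j68.3)/(225 − j68.3)
|Γ| = 142/235 = 0.606
VSWR = (1 + |Γ|)/(1 − |Γ|) = 1.61/0.394

VSWR ≈ 4.07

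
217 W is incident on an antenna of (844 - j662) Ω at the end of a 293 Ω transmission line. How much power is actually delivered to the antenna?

P_delivered ≈ 124 W

|Γ| = |(551 − j662)/(1137 − j662)| = 0.655
|Γ|² = 0.429
P_refl = |Γ|²·P_inc = 93 W, P_del = (1 − |Γ|²)·P_inc = 124 W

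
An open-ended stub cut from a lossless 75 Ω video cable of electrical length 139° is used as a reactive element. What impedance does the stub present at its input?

tan(βl) = -0.869
For an open-ended stub, Z_in = −jZ_0·cot(βl) = −jZ_0/tan(βl)

Z_in ≈ +j86.3 Ω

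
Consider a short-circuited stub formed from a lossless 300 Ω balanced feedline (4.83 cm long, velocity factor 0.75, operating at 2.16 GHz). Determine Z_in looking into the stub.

λ = v/f = 0.75·c / 2.16 GHz = 0.104 m
βl = 2π·l/λ = 2π × 0.464 = 167°
tan(βl) = -0.232
For a short-circuited stub, Z_in = jZ_0·tan(βl)

Z_in ≈ −j69.7 Ω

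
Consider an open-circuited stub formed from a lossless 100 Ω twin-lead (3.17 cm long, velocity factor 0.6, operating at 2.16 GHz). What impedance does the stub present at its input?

λ = v/f = 0.6·c / 2.16 GHz = 0.0833 m
βl = 2π·l/λ = 2π × 0.38 = 137°
tan(βl) = -0.934
For an open-circuited stub, Z_in = −jZ_0·cot(βl) = −jZ_0/tan(βl)

Z_in ≈ +j107 Ω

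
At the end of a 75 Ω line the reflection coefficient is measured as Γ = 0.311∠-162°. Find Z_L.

Z_L ≈ 40.1 − j8.54 Ω

Z_L = Z_0·(1 + Γ)/(1 − Γ) = 75·(0.704 − j0.0961)/(1.3 + j0.0961)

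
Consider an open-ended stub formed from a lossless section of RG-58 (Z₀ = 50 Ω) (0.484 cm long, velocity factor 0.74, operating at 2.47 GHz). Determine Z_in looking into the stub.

λ = v/f = 0.74·c / 2.47 GHz = 0.0899 m
βl = 2π·l/λ = 2π × 0.0539 = 19.4°
tan(βl) = 0.352
For an open-ended stub, Z_in = −jZ_0·cot(βl) = −jZ_0/tan(βl)

Z_in ≈ −j142 Ω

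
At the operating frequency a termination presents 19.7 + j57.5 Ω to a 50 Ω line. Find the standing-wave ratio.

Γ = (Z_L − Z_0)/(Z_L + Z_0) = (-30.3 + j57.5)/(69.7 + j57.5)
|Γ| = 65/90.4 = 0.719
VSWR = (1 + |Γ|)/(1 − |Γ|) = 1.72/0.281

VSWR ≈ 6.13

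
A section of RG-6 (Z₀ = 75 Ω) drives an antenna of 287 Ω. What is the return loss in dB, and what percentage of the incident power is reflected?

RL ≈ 4.65 dB; 34.3% of incident power reflected

Γ = (287 − 75)/(287 + 75) = 0.586
RL = −20·log₁₀(0.586) = 4.65 dB
P_refl/P_inc = |Γ|² = 0.343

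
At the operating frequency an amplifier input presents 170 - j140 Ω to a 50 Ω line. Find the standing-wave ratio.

Γ = (Z_L − Z_0)/(Z_L + Z_0) = (120 − j140)/(220 − j140)
|Γ| = 184/261 = 0.707
VSWR = (1 + |Γ|)/(1 − |Γ|) = 1.71/0.293

VSWR ≈ 5.83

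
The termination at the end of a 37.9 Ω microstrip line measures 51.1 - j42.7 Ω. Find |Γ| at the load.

Γ = (Z_L − Z_0)/(Z_L + Z_0) = (13.2 − j42.7)/(89 − j42.7)
|Γ| = 44.7/98.7

|Γ| ≈ 0.453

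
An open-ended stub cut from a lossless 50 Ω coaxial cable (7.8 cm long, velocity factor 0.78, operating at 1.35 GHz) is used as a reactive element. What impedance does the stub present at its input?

Z_in ≈ +j154 Ω

λ = v/f = 0.78·c / 1.35 GHz = 0.173 m
βl = 2π·l/λ = 2π × 0.45 = 162°
tan(βl) = -0.325
For an open-ended stub, Z_in = −jZ_0·cot(βl) = −jZ_0/tan(βl)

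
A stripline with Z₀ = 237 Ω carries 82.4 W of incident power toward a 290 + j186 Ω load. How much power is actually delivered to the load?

P_delivered ≈ 72.5 W

|Γ| = |(53 + j186)/(527 + j186)| = 0.346
|Γ|² = 0.12
P_refl = |Γ|²·P_inc = 9.87 W, P_del = (1 − |Γ|²)·P_inc = 72.5 W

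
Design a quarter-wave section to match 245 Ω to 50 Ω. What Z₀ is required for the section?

Z_qwt ≈ 111 Ω

Z_qwt = √(Z_0·R_L) = √(50 × 245) = √12250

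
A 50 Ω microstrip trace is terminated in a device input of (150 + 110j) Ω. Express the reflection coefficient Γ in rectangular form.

Γ ≈ 0.616 + j0.211

Γ = (Z_L − Z_0)/(Z_L + Z_0) = (100 + j110)/(200 + j110)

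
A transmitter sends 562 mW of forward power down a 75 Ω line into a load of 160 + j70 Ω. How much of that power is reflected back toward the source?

|Γ| = |(85 + j70)/(235 + j70)| = 0.449
|Γ|² = 0.202
P_refl = |Γ|²·P_inc = 113 mW, P_del = (1 − |Γ|²)·P_inc = 449 mW

P_reflected ≈ 113 mW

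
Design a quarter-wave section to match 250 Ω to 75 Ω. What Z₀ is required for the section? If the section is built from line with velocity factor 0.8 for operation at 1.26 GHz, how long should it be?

Z_qwt ≈ 137 Ω; length ≈ 4.76 cm

Z_qwt = √(Z_0·R_L) = √(75 × 250) = √18750
λ = 0.8·c/f = 0.19 m, so l = λ/4 = 0.0476 m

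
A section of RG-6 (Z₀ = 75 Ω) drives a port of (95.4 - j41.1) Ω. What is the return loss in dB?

Γ = (20.4 − j41.1)/(170.4 − j41.1), |Γ| = 0.262
RL = −20·log₁₀|Γ| = −20·log₁₀(0.262)

RL ≈ 11.6 dB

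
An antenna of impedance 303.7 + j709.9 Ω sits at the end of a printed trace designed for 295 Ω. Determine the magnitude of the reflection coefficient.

|Γ| ≈ 0.764

Γ = (Z_L − Z_0)/(Z_L + Z_0) = (8.7 + j709.9)/(598.7 + j709.9)
|Γ| = 710/929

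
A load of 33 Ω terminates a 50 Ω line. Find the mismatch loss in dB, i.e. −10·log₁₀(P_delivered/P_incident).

Γ = (33 − 50)/(33 + 50) = -0.205
|Γ|² = 0.042, so P_del/P_inc = 1 − |Γ|² = 0.958
ML = −10·log₁₀(1 − |Γ|²)

mismatch loss ≈ 0.186 dB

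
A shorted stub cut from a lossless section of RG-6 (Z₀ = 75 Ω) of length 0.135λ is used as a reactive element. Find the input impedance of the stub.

Z_in ≈ +j85.1 Ω

βl = 2π × 0.135 = 48.6°
tan(βl) = 1.13
For a shorted stub, Z_in = jZ_0·tan(βl)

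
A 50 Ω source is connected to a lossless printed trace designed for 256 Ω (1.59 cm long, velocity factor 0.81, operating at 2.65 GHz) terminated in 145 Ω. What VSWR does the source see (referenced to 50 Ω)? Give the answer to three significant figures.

VSWR ≈ 7.76

λ = v/f = 0.81·c / 2.65 GHz = 0.0917 m
βl = 2π·l/λ = 2π × 0.173 = 62.4°
tan(βl) = 1.91
Z_in = Z_0·(Z_L + jZ_0·tanβl)/(Z_0 + jZ_L·tanβl) = 311 + j153 Ω
Γ_s = (Z_in − Z_s)/(Z_in + Z_s) = (261 + j153)/(361 + j153), |Γ_s| = 0.772
VSWR = (1 + |Γ_s|)/(1 − |Γ_s|)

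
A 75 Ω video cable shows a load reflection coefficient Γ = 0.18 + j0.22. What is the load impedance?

Z_L = Z_0·(1 + Γ)/(1 − Γ) = 75·(1.18 + j0.22)/(0.82 − j0.22)

Z_L ≈ 95.6 + j45.8 Ω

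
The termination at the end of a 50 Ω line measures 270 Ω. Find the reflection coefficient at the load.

Γ = (Z_L − Z_0)/(Z_L + Z_0) = (270 − 50)/(270 + 50) = 220/320

Γ = 0.688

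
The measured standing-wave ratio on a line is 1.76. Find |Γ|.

|Γ| ≈ 0.275

|Γ| = (S − 1)/(S + 1) = (1.76 − 1)/(1.76 + 1) = 0.76/2.76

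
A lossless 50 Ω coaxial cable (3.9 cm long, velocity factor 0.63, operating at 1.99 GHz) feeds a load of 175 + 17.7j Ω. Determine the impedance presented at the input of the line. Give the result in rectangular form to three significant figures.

λ = v/f = 0.63·c / 1.99 GHz = 0.095 m
βl = 2π·l/λ = 2π × 0.411 = 148°
tan(βl) = tan(148°) = -0.629
Z_in = Z_0·(Z_L + jZ_0·tanβl)/(Z_0 + jZ_L·tanβl)
     = 50·(175 − j13.8)/(61.1 − j110)

Z_in ≈ 38.5 + j58.1 Ω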